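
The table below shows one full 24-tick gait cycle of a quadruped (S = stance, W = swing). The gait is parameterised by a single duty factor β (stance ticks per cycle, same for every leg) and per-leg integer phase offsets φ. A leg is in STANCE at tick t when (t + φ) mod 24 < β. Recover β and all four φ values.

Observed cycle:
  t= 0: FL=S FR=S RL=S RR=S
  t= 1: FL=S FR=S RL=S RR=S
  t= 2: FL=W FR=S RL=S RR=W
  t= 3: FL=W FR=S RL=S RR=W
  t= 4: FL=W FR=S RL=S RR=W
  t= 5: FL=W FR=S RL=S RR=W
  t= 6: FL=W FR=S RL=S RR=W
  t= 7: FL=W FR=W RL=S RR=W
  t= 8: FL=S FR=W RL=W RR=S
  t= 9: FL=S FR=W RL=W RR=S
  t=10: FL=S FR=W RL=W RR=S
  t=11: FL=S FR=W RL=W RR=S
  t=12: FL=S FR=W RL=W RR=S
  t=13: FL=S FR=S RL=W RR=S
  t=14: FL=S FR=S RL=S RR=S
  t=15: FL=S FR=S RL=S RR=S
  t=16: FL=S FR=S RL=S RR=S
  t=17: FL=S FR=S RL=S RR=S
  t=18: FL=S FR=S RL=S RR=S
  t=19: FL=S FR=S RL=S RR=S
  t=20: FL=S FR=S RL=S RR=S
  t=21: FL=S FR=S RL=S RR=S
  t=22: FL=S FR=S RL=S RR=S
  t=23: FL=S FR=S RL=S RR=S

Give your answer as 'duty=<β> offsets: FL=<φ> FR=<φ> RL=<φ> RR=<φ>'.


duty=18 offsets: FL=16 FR=11 RL=10 RR=16

duty β = stance ticks per leg = 18
FL: stance ticks = 18; W→S at t=8 → φ=16
FR: stance ticks = 18; W→S at t=13 → φ=11
RL: stance ticks = 18; W→S at t=14 → φ=10
RR: stance ticks = 18; W→S at t=8 → φ=16


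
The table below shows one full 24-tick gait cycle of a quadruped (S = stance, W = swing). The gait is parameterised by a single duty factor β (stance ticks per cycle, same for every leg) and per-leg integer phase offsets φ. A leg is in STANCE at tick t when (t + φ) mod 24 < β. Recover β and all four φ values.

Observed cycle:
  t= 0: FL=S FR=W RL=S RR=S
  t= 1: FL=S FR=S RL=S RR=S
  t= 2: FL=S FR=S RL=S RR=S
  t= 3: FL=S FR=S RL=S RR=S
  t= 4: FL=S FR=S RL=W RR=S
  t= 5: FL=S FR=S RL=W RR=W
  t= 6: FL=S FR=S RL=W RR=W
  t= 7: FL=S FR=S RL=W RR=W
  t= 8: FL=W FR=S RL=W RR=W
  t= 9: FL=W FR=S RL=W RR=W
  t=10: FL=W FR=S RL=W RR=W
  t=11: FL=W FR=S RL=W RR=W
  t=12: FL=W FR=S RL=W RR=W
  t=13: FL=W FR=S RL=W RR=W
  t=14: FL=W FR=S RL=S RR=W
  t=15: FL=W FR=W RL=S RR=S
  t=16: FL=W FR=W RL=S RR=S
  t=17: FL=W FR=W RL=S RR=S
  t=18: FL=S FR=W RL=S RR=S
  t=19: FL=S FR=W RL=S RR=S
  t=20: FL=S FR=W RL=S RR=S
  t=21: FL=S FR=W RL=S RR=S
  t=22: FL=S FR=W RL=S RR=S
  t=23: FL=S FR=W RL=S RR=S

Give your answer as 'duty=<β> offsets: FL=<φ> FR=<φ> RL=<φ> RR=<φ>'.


duty=14 offsets: FL=6 FR=23 RL=10 RR=9

duty β = stance ticks per leg = 14
FL: stance ticks = 14; W→S at t=18 → φ=6
FR: stance ticks = 14; W→S at t=1 → φ=23
RL: stance ticks = 14; W→S at t=14 → φ=10
RR: stance ticks = 14; W→S at t=15 → φ=9


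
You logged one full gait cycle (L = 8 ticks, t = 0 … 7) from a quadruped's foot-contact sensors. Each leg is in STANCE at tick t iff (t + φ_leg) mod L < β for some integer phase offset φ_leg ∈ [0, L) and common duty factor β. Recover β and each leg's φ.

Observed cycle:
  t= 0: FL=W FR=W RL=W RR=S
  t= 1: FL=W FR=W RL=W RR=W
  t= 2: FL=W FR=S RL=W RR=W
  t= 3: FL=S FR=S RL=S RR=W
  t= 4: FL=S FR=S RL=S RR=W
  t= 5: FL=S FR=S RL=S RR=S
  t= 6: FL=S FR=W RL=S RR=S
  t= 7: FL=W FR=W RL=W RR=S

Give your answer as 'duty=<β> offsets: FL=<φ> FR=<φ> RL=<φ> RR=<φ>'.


duty β = stance ticks per leg = 4
FL: stance ticks = 4; W→S at t=3 → φ=5
FR: stance ticks = 4; W→S at t=2 → φ=6
RL: stance ticks = 4; W→S at t=3 → φ=5
RR: stance ticks = 4; W→S at t=5 → φ=3

duty=4 offsets: FL=5 FR=6 RL=5 RR=3


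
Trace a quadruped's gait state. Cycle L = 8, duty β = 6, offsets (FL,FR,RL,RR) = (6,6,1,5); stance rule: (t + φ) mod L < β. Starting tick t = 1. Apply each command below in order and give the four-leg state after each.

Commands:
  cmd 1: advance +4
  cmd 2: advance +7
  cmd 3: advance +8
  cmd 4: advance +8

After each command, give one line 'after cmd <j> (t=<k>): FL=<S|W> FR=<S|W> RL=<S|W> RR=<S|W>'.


start t=1: FL=W FR=W RL=S RR=W
cmd 1: advance +4 → t=5, phase=(3,3,6,2) → FL=S FR=S RL=W RR=S
cmd 2: advance +7 → t=12, phase=(2,2,5,1) → FL=S FR=S RL=S RR=S
cmd 3: advance +8 → t=20, phase=(2,2,5,1) → FL=S FR=S RL=S RR=S
cmd 4: advance +8 → t=28, phase=(2,2,5,1) → FL=S FR=S RL=S RR=S

after cmd 1 (t=5): FL=S FR=S RL=W RR=S
after cmd 2 (t=12): FL=S FR=S RL=S RR=S
after cmd 3 (t=20): FL=S FR=S RL=S RR=S
after cmd 4 (t=28): FL=S FR=S RL=S RR=S


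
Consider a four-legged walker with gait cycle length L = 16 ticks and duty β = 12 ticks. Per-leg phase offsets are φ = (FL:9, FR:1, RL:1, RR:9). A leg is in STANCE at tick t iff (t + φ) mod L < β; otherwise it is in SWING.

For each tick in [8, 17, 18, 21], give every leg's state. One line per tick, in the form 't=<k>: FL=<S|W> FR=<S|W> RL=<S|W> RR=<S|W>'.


t=8: phase=(1,9,9,1) vs β=12 → FL=S FR=S RL=S RR=S
t=17: phase=(10,2,2,10) vs β=12 → FL=S FR=S RL=S RR=S
t=18: phase=(11,3,3,11) vs β=12 → FL=S FR=S RL=S RR=S
t=21: phase=(14,6,6,14) vs β=12 → FL=W FR=S RL=S RR=W

t=8: FL=S FR=S RL=S RR=S
t=17: FL=S FR=S RL=S RR=S
t=18: FL=S FR=S RL=S RR=S
t=21: FL=W FR=S RL=S RR=W


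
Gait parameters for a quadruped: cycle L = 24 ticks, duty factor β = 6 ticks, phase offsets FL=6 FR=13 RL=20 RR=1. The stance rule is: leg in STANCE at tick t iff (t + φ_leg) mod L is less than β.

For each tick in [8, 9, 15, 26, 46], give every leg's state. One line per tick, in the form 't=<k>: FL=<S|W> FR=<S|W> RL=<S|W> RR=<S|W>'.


t=8: FL=W FR=W RL=S RR=W
t=9: FL=W FR=W RL=S RR=W
t=15: FL=W FR=S RL=W RR=W
t=26: FL=W FR=W RL=W RR=S
t=46: FL=S FR=W RL=W RR=W

t=8: phase=(14,21,4,9) vs β=6 → FL=W FR=W RL=S RR=W
t=9: phase=(15,22,5,10) vs β=6 → FL=W FR=W RL=S RR=W
t=15: phase=(21,4,11,16) vs β=6 → FL=W FR=S RL=W RR=W
t=26: phase=(8,15,22,3) vs β=6 → FL=W FR=W RL=W RR=S
t=46: phase=(4,11,18,23) vs β=6 → FL=S FR=W RL=W RR=W


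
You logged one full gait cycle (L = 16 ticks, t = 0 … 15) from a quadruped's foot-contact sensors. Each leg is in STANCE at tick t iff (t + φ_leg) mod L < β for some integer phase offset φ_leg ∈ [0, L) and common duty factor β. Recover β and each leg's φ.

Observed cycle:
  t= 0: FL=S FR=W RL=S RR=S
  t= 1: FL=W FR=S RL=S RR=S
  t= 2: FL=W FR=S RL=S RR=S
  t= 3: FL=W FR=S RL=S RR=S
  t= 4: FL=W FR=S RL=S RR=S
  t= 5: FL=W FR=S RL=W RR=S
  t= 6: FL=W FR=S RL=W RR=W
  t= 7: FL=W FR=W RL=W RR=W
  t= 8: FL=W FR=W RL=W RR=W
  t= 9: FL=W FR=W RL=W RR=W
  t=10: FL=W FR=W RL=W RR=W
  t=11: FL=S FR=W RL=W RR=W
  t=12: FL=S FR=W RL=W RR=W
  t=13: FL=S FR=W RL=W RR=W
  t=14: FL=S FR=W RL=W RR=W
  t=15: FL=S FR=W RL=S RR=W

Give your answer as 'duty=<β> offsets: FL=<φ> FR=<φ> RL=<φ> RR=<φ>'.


duty=6 offsets: FL=5 FR=15 RL=1 RR=0

duty β = stance ticks per leg = 6
FL: stance ticks = 6; W→S at t=11 → φ=5
FR: stance ticks = 6; W→S at t=1 → φ=15
RL: stance ticks = 6; W→S at t=15 → φ=1
RR: stance ticks = 6; W→S at t=0 → φ=0


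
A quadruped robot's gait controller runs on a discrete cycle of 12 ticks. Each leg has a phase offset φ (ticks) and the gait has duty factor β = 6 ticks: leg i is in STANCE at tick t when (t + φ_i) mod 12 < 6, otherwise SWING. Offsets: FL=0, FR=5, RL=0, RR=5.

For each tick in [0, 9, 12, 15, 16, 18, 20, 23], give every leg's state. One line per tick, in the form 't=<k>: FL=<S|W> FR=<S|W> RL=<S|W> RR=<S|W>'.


t=0: phase=(0,5,0,5) vs β=6 → FL=S FR=S RL=S RR=S
t=9: phase=(9,2,9,2) vs β=6 → FL=W FR=S RL=W RR=S
t=12: phase=(0,5,0,5) vs β=6 → FL=S FR=S RL=S RR=S
t=15: phase=(3,8,3,8) vs β=6 → FL=S FR=W RL=S RR=W
t=16: phase=(4,9,4,9) vs β=6 → FL=S FR=W RL=S RR=W
t=18: phase=(6,11,6,11) vs β=6 → FL=W FR=W RL=W RR=W
t=20: phase=(8,1,8,1) vs β=6 → FL=W FR=S RL=W RR=S
t=23: phase=(11,4,11,4) vs β=6 → FL=W FR=S RL=W RR=S

t=0: FL=S FR=S RL=S RR=S
t=9: FL=W FR=S RL=W RR=S
t=12: FL=S FR=S RL=S RR=S
t=15: FL=S FR=W RL=S RR=W
t=16: FL=S FR=W RL=S RR=W
t=18: FL=W FR=W RL=W RR=W
t=20: FL=W FR=S RL=W RR=S
t=23: FL=W FR=S RL=W RR=S


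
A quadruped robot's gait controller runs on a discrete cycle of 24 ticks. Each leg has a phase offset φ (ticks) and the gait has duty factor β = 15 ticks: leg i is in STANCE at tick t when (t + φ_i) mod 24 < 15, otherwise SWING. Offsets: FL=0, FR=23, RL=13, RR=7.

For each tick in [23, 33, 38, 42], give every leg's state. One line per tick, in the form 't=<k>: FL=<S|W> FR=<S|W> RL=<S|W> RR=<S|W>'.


t=23: phase=(23,22,12,6) vs β=15 → FL=W FR=W RL=S RR=S
t=33: phase=(9,8,22,16) vs β=15 → FL=S FR=S RL=W RR=W
t=38: phase=(14,13,3,21) vs β=15 → FL=S FR=S RL=S RR=W
t=42: phase=(18,17,7,1) vs β=15 → FL=W FR=W RL=S RR=S

t=23: FL=W FR=W RL=S RR=S
t=33: FL=S FR=S RL=W RR=W
t=38: FL=S FR=S RL=S RR=W
t=42: FL=W FR=W RL=S RR=S


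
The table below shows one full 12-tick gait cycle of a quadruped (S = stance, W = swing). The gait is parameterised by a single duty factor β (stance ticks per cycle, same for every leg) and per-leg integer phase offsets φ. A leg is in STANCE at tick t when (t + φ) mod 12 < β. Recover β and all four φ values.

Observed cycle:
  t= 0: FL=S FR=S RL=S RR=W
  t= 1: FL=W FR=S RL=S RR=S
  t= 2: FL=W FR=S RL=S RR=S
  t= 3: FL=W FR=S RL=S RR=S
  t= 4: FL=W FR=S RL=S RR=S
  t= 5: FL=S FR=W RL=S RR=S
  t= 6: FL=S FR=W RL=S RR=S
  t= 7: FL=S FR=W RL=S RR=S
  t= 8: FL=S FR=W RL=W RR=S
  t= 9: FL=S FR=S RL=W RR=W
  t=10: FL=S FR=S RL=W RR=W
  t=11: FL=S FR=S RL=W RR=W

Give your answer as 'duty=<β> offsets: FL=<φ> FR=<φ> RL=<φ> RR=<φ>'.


duty=8 offsets: FL=7 FR=3 RL=0 RR=11

duty β = stance ticks per leg = 8
FL: stance ticks = 8; W→S at t=5 → φ=7
FR: stance ticks = 8; W→S at t=9 → φ=3
RL: stance ticks = 8; W→S at t=0 → φ=0
RR: stance ticks = 8; W→S at t=1 → φ=11


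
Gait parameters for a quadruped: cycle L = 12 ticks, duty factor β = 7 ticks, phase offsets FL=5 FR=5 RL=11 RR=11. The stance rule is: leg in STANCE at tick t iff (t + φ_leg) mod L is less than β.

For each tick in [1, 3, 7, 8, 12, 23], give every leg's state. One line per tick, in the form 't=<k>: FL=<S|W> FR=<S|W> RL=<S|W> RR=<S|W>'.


t=1: phase=(6,6,0,0) vs β=7 → FL=S FR=S RL=S RR=S
t=3: phase=(8,8,2,2) vs β=7 → FL=W FR=W RL=S RR=S
t=7: phase=(0,0,6,6) vs β=7 → FL=S FR=S RL=S RR=S
t=8: phase=(1,1,7,7) vs β=7 → FL=S FR=S RL=W RR=W
t=12: phase=(5,5,11,11) vs β=7 → FL=S FR=S RL=W RR=W
t=23: phase=(4,4,10,10) vs β=7 → FL=S FR=S RL=W RR=W

t=1: FL=S FR=S RL=S RR=S
t=3: FL=W FR=W RL=S RR=S
t=7: FL=S FR=S RL=S RR=S
t=8: FL=S FR=S RL=W RR=W
t=12: FL=S FR=S RL=W RR=W
t=23: FL=S FR=S RL=W RR=W


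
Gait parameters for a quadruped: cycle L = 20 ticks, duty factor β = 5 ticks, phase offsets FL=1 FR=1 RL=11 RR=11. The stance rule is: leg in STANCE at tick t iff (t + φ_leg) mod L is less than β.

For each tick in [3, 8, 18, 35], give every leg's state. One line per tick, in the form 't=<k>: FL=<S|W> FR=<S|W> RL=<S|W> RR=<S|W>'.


t=3: phase=(4,4,14,14) vs β=5 → FL=S FR=S RL=W RR=W
t=8: phase=(9,9,19,19) vs β=5 → FL=W FR=W RL=W RR=W
t=18: phase=(19,19,9,9) vs β=5 → FL=W FR=W RL=W RR=W
t=35: phase=(16,16,6,6) vs β=5 → FL=W FR=W RL=W RR=W

t=3: FL=S FR=S RL=W RR=W
t=8: FL=W FR=W RL=W RR=W
t=18: FL=W FR=W RL=W RR=W
t=35: FL=W FR=W RL=W RR=W


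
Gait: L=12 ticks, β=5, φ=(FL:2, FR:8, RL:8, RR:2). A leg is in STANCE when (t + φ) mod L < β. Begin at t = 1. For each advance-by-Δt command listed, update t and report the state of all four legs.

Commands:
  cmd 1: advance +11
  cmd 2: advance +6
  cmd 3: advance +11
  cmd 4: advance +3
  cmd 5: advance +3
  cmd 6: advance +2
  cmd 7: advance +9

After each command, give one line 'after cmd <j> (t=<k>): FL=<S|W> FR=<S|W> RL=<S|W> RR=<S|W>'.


start t=1: FL=S FR=W RL=W RR=S
cmd 1: advance +11 → t=12, phase=(2,8,8,2) → FL=S FR=W RL=W RR=S
cmd 2: advance +6 → t=18, phase=(8,2,2,8) → FL=W FR=S RL=S RR=W
cmd 3: advance +11 → t=29, phase=(7,1,1,7) → FL=W FR=S RL=S RR=W
cmd 4: advance +3 → t=32, phase=(10,4,4,10) → FL=W FR=S RL=S RR=W
cmd 5: advance +3 → t=35, phase=(1,7,7,1) → FL=S FR=W RL=W RR=S
cmd 6: advance +2 → t=37, phase=(3,9,9,3) → FL=S FR=W RL=W RR=S
cmd 7: advance +9 → t=46, phase=(0,6,6,0) → FL=S FR=W RL=W RR=S

after cmd 1 (t=12): FL=S FR=W RL=W RR=S
after cmd 2 (t=18): FL=W FR=S RL=S RR=W
after cmd 3 (t=29): FL=W FR=S RL=S RR=W
after cmd 4 (t=32): FL=W FR=S RL=S RR=W
after cmd 5 (t=35): FL=S FR=W RL=W RR=S
after cmd 6 (t=37): FL=S FR=W RL=W RR=S
after cmd 7 (t=46): FL=S FR=W RL=W RR=S


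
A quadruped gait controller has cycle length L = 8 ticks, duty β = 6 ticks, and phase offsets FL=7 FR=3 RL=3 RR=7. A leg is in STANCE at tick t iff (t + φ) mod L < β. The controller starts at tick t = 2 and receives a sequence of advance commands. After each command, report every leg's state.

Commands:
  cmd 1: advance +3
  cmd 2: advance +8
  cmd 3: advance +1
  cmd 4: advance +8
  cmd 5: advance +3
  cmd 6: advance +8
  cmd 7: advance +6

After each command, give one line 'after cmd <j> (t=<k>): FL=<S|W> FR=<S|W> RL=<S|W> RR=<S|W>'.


after cmd 1 (t=5): FL=S FR=S RL=S RR=S
after cmd 2 (t=13): FL=S FR=S RL=S RR=S
after cmd 3 (t=14): FL=S FR=S RL=S RR=S
after cmd 4 (t=22): FL=S FR=S RL=S RR=S
after cmd 5 (t=25): FL=S FR=S RL=S RR=S
after cmd 6 (t=33): FL=S FR=S RL=S RR=S
after cmd 7 (t=39): FL=W FR=S RL=S RR=W

start t=2: FL=S FR=S RL=S RR=S
cmd 1: advance +3 → t=5, phase=(4,0,0,4) → FL=S FR=S RL=S RR=S
cmd 2: advance +8 → t=13, phase=(4,0,0,4) → FL=S FR=S RL=S RR=S
cmd 3: advance +1 → t=14, phase=(5,1,1,5) → FL=S FR=S RL=S RR=S
cmd 4: advance +8 → t=22, phase=(5,1,1,5) → FL=S FR=S RL=S RR=S
cmd 5: advance +3 → t=25, phase=(0,4,4,0) → FL=S FR=S RL=S RR=S
cmd 6: advance +8 → t=33, phase=(0,4,4,0) → FL=S FR=S RL=S RR=S
cmd 7: advance +6 → t=39, phase=(6,2,2,6) → FL=W FR=S RL=S RR=W


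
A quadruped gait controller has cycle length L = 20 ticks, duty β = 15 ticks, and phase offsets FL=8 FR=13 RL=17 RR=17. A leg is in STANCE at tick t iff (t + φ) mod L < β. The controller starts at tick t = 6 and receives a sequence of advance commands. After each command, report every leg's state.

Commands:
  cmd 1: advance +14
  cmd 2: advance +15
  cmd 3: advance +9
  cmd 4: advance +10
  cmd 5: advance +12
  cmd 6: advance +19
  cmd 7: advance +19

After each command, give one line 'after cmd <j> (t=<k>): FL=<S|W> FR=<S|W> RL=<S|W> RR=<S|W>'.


start t=6: FL=S FR=W RL=S RR=S
cmd 1: advance +14 → t=20, phase=(8,13,17,17) → FL=S FR=S RL=W RR=W
cmd 2: advance +15 → t=35, phase=(3,8,12,12) → FL=S FR=S RL=S RR=S
cmd 3: advance +9 → t=44, phase=(12,17,1,1) → FL=S FR=W RL=S RR=S
cmd 4: advance +10 → t=54, phase=(2,7,11,11) → FL=S FR=S RL=S RR=S
cmd 5: advance +12 → t=66, phase=(14,19,3,3) → FL=S FR=W RL=S RR=S
cmd 6: advance +19 → t=85, phase=(13,18,2,2) → FL=S FR=W RL=S RR=S
cmd 7: advance +19 → t=104, phase=(12,17,1,1) → FL=S FR=W RL=S RR=S

after cmd 1 (t=20): FL=S FR=S RL=W RR=W
after cmd 2 (t=35): FL=S FR=S RL=S RR=S
after cmd 3 (t=44): FL=S FR=W RL=S RR=S
after cmd 4 (t=54): FL=S FR=S RL=S RR=S
after cmd 5 (t=66): FL=S FR=W RL=S RR=S
after cmd 6 (t=85): FL=S FR=W RL=S RR=S
after cmd 7 (t=104): FL=S FR=W RL=S RR=S


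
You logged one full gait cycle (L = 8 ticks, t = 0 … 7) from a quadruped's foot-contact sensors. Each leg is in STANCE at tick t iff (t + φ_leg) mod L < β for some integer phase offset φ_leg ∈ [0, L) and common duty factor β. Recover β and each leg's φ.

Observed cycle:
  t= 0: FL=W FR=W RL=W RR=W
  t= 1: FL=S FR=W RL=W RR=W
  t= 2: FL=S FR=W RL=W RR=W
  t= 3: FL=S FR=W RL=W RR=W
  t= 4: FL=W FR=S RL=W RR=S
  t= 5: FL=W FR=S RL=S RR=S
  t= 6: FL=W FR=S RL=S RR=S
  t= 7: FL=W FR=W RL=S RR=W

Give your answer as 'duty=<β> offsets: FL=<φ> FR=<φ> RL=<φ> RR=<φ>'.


duty=3 offsets: FL=7 FR=4 RL=3 RR=4

duty β = stance ticks per leg = 3
FL: stance ticks = 3; W→S at t=1 → φ=7
FR: stance ticks = 3; W→S at t=4 → φ=4
RL: stance ticks = 3; W→S at t=5 → φ=3
RR: stance ticks = 3; W→S at t=4 → φ=4


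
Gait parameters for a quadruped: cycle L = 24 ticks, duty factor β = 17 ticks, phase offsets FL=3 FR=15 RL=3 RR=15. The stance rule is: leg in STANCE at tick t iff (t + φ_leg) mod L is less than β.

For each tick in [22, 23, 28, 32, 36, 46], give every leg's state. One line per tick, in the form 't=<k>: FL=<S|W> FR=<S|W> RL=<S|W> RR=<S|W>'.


t=22: phase=(1,13,1,13) vs β=17 → FL=S FR=S RL=S RR=S
t=23: phase=(2,14,2,14) vs β=17 → FL=S FR=S RL=S RR=S
t=28: phase=(7,19,7,19) vs β=17 → FL=S FR=W RL=S RR=W
t=32: phase=(11,23,11,23) vs β=17 → FL=S FR=W RL=S RR=W
t=36: phase=(15,3,15,3) vs β=17 → FL=S FR=S RL=S RR=S
t=46: phase=(1,13,1,13) vs β=17 → FL=S FR=S RL=S RR=S

t=22: FL=S FR=S RL=S RR=S
t=23: FL=S FR=S RL=S RR=S
t=28: FL=S FR=W RL=S RR=W
t=32: FL=S FR=W RL=S RR=W
t=36: FL=S FR=S RL=S RR=S
t=46: FL=S FR=S RL=S RR=S


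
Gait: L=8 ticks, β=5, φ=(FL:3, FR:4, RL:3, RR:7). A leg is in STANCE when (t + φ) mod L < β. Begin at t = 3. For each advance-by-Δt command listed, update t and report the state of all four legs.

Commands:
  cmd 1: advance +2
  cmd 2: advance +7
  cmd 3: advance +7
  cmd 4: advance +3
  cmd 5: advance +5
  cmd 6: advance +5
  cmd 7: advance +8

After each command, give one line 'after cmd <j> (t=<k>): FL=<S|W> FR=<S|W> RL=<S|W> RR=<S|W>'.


after cmd 1 (t=5): FL=S FR=S RL=S RR=S
after cmd 2 (t=12): FL=W FR=S RL=W RR=S
after cmd 3 (t=19): FL=W FR=W RL=W RR=S
after cmd 4 (t=22): FL=S FR=S RL=S RR=W
after cmd 5 (t=27): FL=W FR=W RL=W RR=S
after cmd 6 (t=32): FL=S FR=S RL=S RR=W
after cmd 7 (t=40): FL=S FR=S RL=S RR=W

start t=3: FL=W FR=W RL=W RR=S
cmd 1: advance +2 → t=5, phase=(0,1,0,4) → FL=S FR=S RL=S RR=S
cmd 2: advance +7 → t=12, phase=(7,0,7,3) → FL=W FR=S RL=W RR=S
cmd 3: advance +7 → t=19, phase=(6,7,6,2) → FL=W FR=W RL=W RR=S
cmd 4: advance +3 → t=22, phase=(1,2,1,5) → FL=S FR=S RL=S RR=W
cmd 5: advance +5 → t=27, phase=(6,7,6,2) → FL=W FR=W RL=W RR=S
cmd 6: advance +5 → t=32, phase=(3,4,3,7) → FL=S FR=S RL=S RR=W
cmd 7: advance +8 → t=40, phase=(3,4,3,7) → FL=S FR=S RL=S RR=W


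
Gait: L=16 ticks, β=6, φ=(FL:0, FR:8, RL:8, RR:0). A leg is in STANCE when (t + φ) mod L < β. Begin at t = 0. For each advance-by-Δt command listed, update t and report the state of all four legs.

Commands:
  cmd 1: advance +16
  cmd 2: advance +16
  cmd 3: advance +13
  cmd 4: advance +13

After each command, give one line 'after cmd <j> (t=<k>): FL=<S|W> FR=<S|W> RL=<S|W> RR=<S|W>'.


start t=0: FL=S FR=W RL=W RR=S
cmd 1: advance +16 → t=16, phase=(0,8,8,0) → FL=S FR=W RL=W RR=S
cmd 2: advance +16 → t=32, phase=(0,8,8,0) → FL=S FR=W RL=W RR=S
cmd 3: advance +13 → t=45, phase=(13,5,5,13) → FL=W FR=S RL=S RR=W
cmd 4: advance +13 → t=58, phase=(10,2,2,10) → FL=W FR=S RL=S RR=W

after cmd 1 (t=16): FL=S FR=W RL=W RR=S
after cmd 2 (t=32): FL=S FR=W RL=W RR=S
after cmd 3 (t=45): FL=W FR=S RL=S RR=W
after cmd 4 (t=58): FL=W FR=S RL=S RR=W


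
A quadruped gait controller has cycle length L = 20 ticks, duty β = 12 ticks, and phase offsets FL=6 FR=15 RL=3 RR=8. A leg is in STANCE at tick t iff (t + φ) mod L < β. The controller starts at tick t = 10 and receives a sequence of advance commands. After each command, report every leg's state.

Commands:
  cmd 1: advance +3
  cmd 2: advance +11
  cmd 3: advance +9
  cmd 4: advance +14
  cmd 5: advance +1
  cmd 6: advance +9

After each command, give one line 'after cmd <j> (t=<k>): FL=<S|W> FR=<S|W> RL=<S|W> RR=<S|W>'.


start t=10: FL=W FR=S RL=W RR=W
cmd 1: advance +3 → t=13, phase=(19,8,16,1) → FL=W FR=S RL=W RR=S
cmd 2: advance +11 → t=24, phase=(10,19,7,12) → FL=S FR=W RL=S RR=W
cmd 3: advance +9 → t=33, phase=(19,8,16,1) → FL=W FR=S RL=W RR=S
cmd 4: advance +14 → t=47, phase=(13,2,10,15) → FL=W FR=S RL=S RR=W
cmd 5: advance +1 → t=48, phase=(14,3,11,16) → FL=W FR=S RL=S RR=W
cmd 6: advance +9 → t=57, phase=(3,12,0,5) → FL=S FR=W RL=S RR=S

after cmd 1 (t=13): FL=W FR=S RL=W RR=S
after cmd 2 (t=24): FL=S FR=W RL=S RR=W
after cmd 3 (t=33): FL=W FR=S RL=W RR=S
after cmd 4 (t=47): FL=W FR=S RL=S RR=W
after cmd 5 (t=48): FL=W FR=S RL=S RR=W
after cmd 6 (t=57): FL=S FR=W RL=S RR=S


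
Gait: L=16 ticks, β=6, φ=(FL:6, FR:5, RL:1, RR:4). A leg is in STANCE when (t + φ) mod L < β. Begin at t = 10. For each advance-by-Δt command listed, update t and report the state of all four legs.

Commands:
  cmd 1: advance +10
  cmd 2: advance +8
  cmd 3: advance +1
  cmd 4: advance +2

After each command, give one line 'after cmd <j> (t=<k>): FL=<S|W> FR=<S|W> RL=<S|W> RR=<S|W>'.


after cmd 1 (t=20): FL=W FR=W RL=S RR=W
after cmd 2 (t=28): FL=S FR=S RL=W RR=S
after cmd 3 (t=29): FL=S FR=S RL=W RR=S
after cmd 4 (t=31): FL=S FR=S RL=S RR=S

start t=10: FL=S FR=W RL=W RR=W
cmd 1: advance +10 → t=20, phase=(10,9,5,8) → FL=W FR=W RL=S RR=W
cmd 2: advance +8 → t=28, phase=(2,1,13,0) → FL=S FR=S RL=W RR=S
cmd 3: advance +1 → t=29, phase=(3,2,14,1) → FL=S FR=S RL=W RR=S
cmd 4: advance +2 → t=31, phase=(5,4,0,3) → FL=S FR=S RL=S RR=S


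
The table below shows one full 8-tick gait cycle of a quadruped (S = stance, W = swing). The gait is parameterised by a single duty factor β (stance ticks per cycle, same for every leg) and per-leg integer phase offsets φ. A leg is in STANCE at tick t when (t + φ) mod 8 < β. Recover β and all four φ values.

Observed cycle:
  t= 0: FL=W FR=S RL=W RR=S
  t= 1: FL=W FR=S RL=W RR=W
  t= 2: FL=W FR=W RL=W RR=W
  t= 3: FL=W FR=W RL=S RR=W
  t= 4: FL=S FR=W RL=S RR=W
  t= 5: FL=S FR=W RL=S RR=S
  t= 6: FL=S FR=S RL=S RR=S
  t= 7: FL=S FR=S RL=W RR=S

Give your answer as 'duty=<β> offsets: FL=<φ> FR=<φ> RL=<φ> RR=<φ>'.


duty=4 offsets: FL=4 FR=2 RL=5 RR=3

duty β = stance ticks per leg = 4
FL: stance ticks = 4; W→S at t=4 → φ=4
FR: stance ticks = 4; W→S at t=6 → φ=2
RL: stance ticks = 4; W→S at t=3 → φ=5
RR: stance ticks = 4; W→S at t=5 → φ=3


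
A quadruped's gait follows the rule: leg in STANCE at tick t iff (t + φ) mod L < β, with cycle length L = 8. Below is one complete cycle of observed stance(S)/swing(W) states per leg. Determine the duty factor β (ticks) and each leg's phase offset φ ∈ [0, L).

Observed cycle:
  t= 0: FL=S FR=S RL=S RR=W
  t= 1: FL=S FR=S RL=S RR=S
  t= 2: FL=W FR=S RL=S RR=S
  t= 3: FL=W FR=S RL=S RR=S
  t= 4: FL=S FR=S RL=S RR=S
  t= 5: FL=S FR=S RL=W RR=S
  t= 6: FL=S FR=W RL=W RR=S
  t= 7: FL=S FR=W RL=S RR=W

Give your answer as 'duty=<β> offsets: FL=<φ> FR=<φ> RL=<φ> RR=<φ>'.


duty=6 offsets: FL=4 FR=0 RL=1 RR=7

duty β = stance ticks per leg = 6
FL: stance ticks = 6; W→S at t=4 → φ=4
FR: stance ticks = 6; W→S at t=0 → φ=0
RL: stance ticks = 6; W→S at t=7 → φ=1
RR: stance ticks = 6; W→S at t=1 → φ=7


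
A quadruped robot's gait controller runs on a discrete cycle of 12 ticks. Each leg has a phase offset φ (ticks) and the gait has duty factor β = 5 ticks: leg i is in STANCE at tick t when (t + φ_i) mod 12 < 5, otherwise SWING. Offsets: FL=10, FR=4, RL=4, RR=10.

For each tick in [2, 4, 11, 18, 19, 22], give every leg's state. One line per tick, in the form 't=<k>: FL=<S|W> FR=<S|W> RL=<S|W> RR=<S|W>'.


t=2: phase=(0,6,6,0) vs β=5 → FL=S FR=W RL=W RR=S
t=4: phase=(2,8,8,2) vs β=5 → FL=S FR=W RL=W RR=S
t=11: phase=(9,3,3,9) vs β=5 → FL=W FR=S RL=S RR=W
t=18: phase=(4,10,10,4) vs β=5 → FL=S FR=W RL=W RR=S
t=19: phase=(5,11,11,5) vs β=5 → FL=W FR=W RL=W RR=W
t=22: phase=(8,2,2,8) vs β=5 → FL=W FR=S RL=S RR=W

t=2: FL=S FR=W RL=W RR=S
t=4: FL=S FR=W RL=W RR=S
t=11: FL=W FR=S RL=S RR=W
t=18: FL=S FR=W RL=W RR=S
t=19: FL=W FR=W RL=W RR=W
t=22: FL=W FR=S RL=S RR=W


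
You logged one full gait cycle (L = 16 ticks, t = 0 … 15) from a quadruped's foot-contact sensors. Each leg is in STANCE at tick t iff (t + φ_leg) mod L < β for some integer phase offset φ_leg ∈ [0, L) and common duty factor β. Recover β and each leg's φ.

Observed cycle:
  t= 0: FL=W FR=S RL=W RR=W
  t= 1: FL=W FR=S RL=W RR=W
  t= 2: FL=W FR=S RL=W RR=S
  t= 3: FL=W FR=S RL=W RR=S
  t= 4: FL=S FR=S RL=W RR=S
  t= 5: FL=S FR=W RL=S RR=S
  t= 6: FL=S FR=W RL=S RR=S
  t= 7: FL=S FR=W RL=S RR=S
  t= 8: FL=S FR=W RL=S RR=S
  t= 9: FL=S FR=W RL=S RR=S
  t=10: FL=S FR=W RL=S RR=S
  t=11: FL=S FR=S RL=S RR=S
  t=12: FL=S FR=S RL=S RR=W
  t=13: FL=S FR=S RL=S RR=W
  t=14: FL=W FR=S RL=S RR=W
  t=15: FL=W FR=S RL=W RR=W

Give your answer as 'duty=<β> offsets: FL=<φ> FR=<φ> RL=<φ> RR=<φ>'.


duty β = stance ticks per leg = 10
FL: stance ticks = 10; W→S at t=4 → φ=12
FR: stance ticks = 10; W→S at t=11 → φ=5
RL: stance ticks = 10; W→S at t=5 → φ=11
RR: stance ticks = 10; W→S at t=2 → φ=14

duty=10 offsets: FL=12 FR=5 RL=11 RR=14


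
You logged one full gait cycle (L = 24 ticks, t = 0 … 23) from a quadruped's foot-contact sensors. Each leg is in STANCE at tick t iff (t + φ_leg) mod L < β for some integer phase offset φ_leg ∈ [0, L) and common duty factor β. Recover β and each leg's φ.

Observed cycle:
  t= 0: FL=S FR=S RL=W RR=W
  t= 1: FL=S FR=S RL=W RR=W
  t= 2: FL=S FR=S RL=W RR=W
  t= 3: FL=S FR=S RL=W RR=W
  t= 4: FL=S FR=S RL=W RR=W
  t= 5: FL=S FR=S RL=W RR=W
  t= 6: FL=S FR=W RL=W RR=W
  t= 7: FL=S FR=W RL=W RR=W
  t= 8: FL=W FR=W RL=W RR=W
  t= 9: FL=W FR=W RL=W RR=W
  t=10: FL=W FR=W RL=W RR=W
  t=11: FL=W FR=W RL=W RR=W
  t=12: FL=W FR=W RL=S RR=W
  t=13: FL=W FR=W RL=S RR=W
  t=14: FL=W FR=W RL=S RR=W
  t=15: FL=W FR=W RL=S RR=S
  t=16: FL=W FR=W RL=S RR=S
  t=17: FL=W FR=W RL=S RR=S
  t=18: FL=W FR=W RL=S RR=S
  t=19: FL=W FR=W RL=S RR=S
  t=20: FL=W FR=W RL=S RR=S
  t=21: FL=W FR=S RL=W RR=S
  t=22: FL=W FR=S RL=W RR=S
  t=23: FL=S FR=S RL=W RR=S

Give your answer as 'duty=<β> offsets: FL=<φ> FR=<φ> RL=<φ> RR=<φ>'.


duty=9 offsets: FL=1 FR=3 RL=12 RR=9

duty β = stance ticks per leg = 9
FL: stance ticks = 9; W→S at t=23 → φ=1
FR: stance ticks = 9; W→S at t=21 → φ=3
RL: stance ticks = 9; W→S at t=12 → φ=12
RR: stance ticks = 9; W→S at t=15 → φ=9


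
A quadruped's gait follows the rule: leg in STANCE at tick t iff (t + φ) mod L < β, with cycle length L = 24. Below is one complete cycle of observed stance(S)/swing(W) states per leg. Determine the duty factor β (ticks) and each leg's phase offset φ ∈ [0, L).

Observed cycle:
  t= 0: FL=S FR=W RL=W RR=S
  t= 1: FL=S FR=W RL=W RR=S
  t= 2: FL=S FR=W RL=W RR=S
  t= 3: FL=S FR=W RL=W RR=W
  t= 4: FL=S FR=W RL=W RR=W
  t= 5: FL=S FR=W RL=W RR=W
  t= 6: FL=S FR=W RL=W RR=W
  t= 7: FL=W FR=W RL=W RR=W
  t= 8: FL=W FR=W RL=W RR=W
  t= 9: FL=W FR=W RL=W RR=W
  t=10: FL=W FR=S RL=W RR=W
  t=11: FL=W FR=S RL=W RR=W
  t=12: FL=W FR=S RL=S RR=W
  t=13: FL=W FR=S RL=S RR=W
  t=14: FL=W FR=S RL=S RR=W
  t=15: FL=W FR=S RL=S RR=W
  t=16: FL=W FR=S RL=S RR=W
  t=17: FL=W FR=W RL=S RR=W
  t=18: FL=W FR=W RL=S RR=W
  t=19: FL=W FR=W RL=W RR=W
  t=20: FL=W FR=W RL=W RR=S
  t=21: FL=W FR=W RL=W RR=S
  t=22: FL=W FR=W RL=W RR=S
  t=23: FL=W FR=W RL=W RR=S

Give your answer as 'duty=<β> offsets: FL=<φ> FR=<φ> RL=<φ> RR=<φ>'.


duty=7 offsets: FL=0 FR=14 RL=12 RR=4

duty β = stance ticks per leg = 7
FL: stance ticks = 7; W→S at t=0 → φ=0
FR: stance ticks = 7; W→S at t=10 → φ=14
RL: stance ticks = 7; W→S at t=12 → φ=12
RR: stance ticks = 7; W→S at t=20 → φ=4


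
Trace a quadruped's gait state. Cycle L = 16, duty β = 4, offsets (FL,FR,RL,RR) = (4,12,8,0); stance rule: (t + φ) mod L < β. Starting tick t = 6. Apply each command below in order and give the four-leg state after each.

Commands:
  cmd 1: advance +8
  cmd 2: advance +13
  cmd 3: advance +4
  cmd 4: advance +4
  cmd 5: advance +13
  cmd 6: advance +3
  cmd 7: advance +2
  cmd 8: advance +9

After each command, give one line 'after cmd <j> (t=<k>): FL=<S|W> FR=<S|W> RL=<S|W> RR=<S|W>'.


after cmd 1 (t=14): FL=S FR=W RL=W RR=W
after cmd 2 (t=27): FL=W FR=W RL=S RR=W
after cmd 3 (t=31): FL=S FR=W RL=W RR=W
after cmd 4 (t=35): FL=W FR=W RL=W RR=S
after cmd 5 (t=48): FL=W FR=W RL=W RR=S
after cmd 6 (t=51): FL=W FR=W RL=W RR=S
after cmd 7 (t=53): FL=W FR=S RL=W RR=W
after cmd 8 (t=62): FL=S FR=W RL=W RR=W

start t=6: FL=W FR=S RL=W RR=W
cmd 1: advance +8 → t=14, phase=(2,10,6,14) → FL=S FR=W RL=W RR=W
cmd 2: advance +13 → t=27, phase=(15,7,3,11) → FL=W FR=W RL=S RR=W
cmd 3: advance +4 → t=31, phase=(3,11,7,15) → FL=S FR=W RL=W RR=W
cmd 4: advance +4 → t=35, phase=(7,15,11,3) → FL=W FR=W RL=W RR=S
cmd 5: advance +13 → t=48, phase=(4,12,8,0) → FL=W FR=W RL=W RR=S
cmd 6: advance +3 → t=51, phase=(7,15,11,3) → FL=W FR=W RL=W RR=S
cmd 7: advance +2 → t=53, phase=(9,1,13,5) → FL=W FR=S RL=W RR=W
cmd 8: advance +9 → t=62, phase=(2,10,6,14) → FL=S FR=W RL=W RR=W


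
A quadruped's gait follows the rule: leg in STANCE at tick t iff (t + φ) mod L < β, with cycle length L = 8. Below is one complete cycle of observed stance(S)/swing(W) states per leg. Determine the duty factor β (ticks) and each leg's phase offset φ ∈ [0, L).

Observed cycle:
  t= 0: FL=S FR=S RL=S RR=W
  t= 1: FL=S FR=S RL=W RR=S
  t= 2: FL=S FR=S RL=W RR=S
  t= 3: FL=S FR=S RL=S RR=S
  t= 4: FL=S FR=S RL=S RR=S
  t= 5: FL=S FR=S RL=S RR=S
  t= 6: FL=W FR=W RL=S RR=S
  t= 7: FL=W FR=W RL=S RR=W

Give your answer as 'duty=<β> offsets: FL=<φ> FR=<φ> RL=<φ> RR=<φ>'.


duty=6 offsets: FL=0 FR=0 RL=5 RR=7

duty β = stance ticks per leg = 6
FL: stance ticks = 6; W→S at t=0 → φ=0
FR: stance ticks = 6; W→S at t=0 → φ=0
RL: stance ticks = 6; W→S at t=3 → φ=5
RR: stance ticks = 6; W→S at t=1 → φ=7


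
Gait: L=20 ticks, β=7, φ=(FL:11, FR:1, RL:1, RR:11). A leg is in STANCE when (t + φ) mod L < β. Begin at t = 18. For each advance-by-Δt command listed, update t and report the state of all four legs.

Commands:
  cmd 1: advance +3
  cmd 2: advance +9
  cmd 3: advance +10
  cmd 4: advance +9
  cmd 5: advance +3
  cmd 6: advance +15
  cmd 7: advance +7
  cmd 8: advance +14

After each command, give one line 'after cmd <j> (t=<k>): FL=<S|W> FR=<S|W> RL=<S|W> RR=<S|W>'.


start t=18: FL=W FR=W RL=W RR=W
cmd 1: advance +3 → t=21, phase=(12,2,2,12) → FL=W FR=S RL=S RR=W
cmd 2: advance +9 → t=30, phase=(1,11,11,1) → FL=S FR=W RL=W RR=S
cmd 3: advance +10 → t=40, phase=(11,1,1,11) → FL=W FR=S RL=S RR=W
cmd 4: advance +9 → t=49, phase=(0,10,10,0) → FL=S FR=W RL=W RR=S
cmd 5: advance +3 → t=52, phase=(3,13,13,3) → FL=S FR=W RL=W RR=S
cmd 6: advance +15 → t=67, phase=(18,8,8,18) → FL=W FR=W RL=W RR=W
cmd 7: advance +7 → t=74, phase=(5,15,15,5) → FL=S FR=W RL=W RR=S
cmd 8: advance +14 → t=88, phase=(19,9,9,19) → FL=W FR=W RL=W RR=W

after cmd 1 (t=21): FL=W FR=S RL=S RR=W
after cmd 2 (t=30): FL=S FR=W RL=W RR=S
after cmd 3 (t=40): FL=W FR=S RL=S RR=W
after cmd 4 (t=49): FL=S FR=W RL=W RR=S
after cmd 5 (t=52): FL=S FR=W RL=W RR=S
after cmd 6 (t=67): FL=W FR=W RL=W RR=W
after cmd 7 (t=74): FL=S FR=W RL=W RR=S
after cmd 8 (t=88): FL=W FR=W RL=W RR=W


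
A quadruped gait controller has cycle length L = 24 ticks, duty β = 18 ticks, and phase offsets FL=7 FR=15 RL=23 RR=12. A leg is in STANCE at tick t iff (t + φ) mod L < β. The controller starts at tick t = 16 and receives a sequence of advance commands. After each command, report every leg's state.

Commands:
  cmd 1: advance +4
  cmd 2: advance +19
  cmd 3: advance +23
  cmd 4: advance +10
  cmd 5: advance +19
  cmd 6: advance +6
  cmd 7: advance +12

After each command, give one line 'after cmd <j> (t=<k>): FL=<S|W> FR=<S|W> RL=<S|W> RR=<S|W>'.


start t=16: FL=W FR=S RL=S RR=S
cmd 1: advance +4 → t=20, phase=(3,11,19,8) → FL=S FR=S RL=W RR=S
cmd 2: advance +19 → t=39, phase=(22,6,14,3) → FL=W FR=S RL=S RR=S
cmd 3: advance +23 → t=62, phase=(21,5,13,2) → FL=W FR=S RL=S RR=S
cmd 4: advance +10 → t=72, phase=(7,15,23,12) → FL=S FR=S RL=W RR=S
cmd 5: advance +19 → t=91, phase=(2,10,18,7) → FL=S FR=S RL=W RR=S
cmd 6: advance +6 → t=97, phase=(8,16,0,13) → FL=S FR=S RL=S RR=S
cmd 7: advance +12 → t=109, phase=(20,4,12,1) → FL=W FR=S RL=S RR=S

after cmd 1 (t=20): FL=S FR=S RL=W RR=S
after cmd 2 (t=39): FL=W FR=S RL=S RR=S
after cmd 3 (t=62): FL=W FR=S RL=S RR=S
after cmd 4 (t=72): FL=S FR=S RL=W RR=S
after cmd 5 (t=91): FL=S FR=S RL=W RR=S
after cmd 6 (t=97): FL=S FR=S RL=S RR=S
after cmd 7 (t=109): FL=W FR=S RL=S RR=S


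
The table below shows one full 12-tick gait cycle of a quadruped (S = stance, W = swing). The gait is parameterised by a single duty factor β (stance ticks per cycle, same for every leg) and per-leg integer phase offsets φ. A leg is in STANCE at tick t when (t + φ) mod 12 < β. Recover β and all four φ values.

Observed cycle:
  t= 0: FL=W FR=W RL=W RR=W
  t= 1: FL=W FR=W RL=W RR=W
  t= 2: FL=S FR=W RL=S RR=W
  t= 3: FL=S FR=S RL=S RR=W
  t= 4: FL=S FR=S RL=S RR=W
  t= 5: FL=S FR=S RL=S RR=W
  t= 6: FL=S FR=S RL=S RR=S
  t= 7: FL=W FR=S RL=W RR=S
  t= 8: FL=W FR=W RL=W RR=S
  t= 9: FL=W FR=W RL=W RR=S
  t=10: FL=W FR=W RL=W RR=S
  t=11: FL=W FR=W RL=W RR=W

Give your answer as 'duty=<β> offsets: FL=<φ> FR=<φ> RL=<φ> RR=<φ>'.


duty=5 offsets: FL=10 FR=9 RL=10 RR=6

duty β = stance ticks per leg = 5
FL: stance ticks = 5; W→S at t=2 → φ=10
FR: stance ticks = 5; W→S at t=3 → φ=9
RL: stance ticks = 5; W→S at t=2 → φ=10
RR: stance ticks = 5; W→S at t=6 → φ=6


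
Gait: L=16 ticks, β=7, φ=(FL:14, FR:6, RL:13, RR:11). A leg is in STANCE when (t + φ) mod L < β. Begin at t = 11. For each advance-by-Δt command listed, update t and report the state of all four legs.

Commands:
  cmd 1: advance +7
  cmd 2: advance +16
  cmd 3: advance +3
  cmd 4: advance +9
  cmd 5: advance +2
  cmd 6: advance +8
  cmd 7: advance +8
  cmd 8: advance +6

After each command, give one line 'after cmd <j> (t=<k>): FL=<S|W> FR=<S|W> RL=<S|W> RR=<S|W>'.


after cmd 1 (t=18): FL=S FR=W RL=W RR=W
after cmd 2 (t=34): FL=S FR=W RL=W RR=W
after cmd 3 (t=37): FL=S FR=W RL=S RR=S
after cmd 4 (t=46): FL=W FR=S RL=W RR=W
after cmd 5 (t=48): FL=W FR=S RL=W RR=W
after cmd 6 (t=56): FL=S FR=W RL=S RR=S
after cmd 7 (t=64): FL=W FR=S RL=W RR=W
after cmd 8 (t=70): FL=S FR=W RL=S RR=S

start t=11: FL=W FR=S RL=W RR=S
cmd 1: advance +7 → t=18, phase=(0,8,15,13) → FL=S FR=W RL=W RR=W
cmd 2: advance +16 → t=34, phase=(0,8,15,13) → FL=S FR=W RL=W RR=W
cmd 3: advance +3 → t=37, phase=(3,11,2,0) → FL=S FR=W RL=S RR=S
cmd 4: advance +9 → t=46, phase=(12,4,11,9) → FL=W FR=S RL=W RR=W
cmd 5: advance +2 → t=48, phase=(14,6,13,11) → FL=W FR=S RL=W RR=W
cmd 6: advance +8 → t=56, phase=(6,14,5,3) → FL=S FR=W RL=S RR=S
cmd 7: advance +8 → t=64, phase=(14,6,13,11) → FL=W FR=S RL=W RR=W
cmd 8: advance +6 → t=70, phase=(4,12,3,1) → FL=S FR=W RL=S RR=S


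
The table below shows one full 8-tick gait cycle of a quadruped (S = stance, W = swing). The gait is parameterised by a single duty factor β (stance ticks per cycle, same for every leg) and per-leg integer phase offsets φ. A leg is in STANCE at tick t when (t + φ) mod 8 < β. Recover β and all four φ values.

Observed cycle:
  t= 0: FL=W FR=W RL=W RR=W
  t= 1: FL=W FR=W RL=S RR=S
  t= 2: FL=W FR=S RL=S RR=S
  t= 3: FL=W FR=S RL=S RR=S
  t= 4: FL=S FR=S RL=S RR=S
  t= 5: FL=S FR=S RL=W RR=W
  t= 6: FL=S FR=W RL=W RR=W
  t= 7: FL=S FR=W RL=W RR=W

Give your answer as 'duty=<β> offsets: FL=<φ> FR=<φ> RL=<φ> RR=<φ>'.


duty β = stance ticks per leg = 4
FL: stance ticks = 4; W→S at t=4 → φ=4
FR: stance ticks = 4; W→S at t=2 → φ=6
RL: stance ticks = 4; W→S at t=1 → φ=7
RR: stance ticks = 4; W→S at t=1 → φ=7

duty=4 offsets: FL=4 FR=6 RL=7 RR=7


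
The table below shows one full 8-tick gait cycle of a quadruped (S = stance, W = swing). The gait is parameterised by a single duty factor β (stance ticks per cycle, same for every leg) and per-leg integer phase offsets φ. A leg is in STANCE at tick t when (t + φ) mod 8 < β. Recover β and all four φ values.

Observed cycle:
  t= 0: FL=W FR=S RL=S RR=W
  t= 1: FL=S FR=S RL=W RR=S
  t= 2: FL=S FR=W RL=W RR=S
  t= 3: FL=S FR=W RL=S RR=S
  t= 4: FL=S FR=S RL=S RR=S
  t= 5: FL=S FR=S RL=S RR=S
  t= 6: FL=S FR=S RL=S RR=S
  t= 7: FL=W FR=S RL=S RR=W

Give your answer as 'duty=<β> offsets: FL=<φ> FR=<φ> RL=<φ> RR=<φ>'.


duty β = stance ticks per leg = 6
FL: stance ticks = 6; W→S at t=1 → φ=7
FR: stance ticks = 6; W→S at t=4 → φ=4
RL: stance ticks = 6; W→S at t=3 → φ=5
RR: stance ticks = 6; W→S at t=1 → φ=7

duty=6 offsets: FL=7 FR=4 RL=5 RR=7


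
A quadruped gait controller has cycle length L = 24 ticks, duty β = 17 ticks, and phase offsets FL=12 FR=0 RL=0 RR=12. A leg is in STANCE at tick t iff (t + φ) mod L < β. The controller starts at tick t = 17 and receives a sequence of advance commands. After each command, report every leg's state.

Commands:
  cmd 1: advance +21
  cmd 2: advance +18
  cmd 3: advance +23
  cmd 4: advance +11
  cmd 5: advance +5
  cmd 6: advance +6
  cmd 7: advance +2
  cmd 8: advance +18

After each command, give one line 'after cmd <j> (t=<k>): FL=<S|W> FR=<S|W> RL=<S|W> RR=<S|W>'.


after cmd 1 (t=38): FL=S FR=S RL=S RR=S
after cmd 2 (t=56): FL=W FR=S RL=S RR=W
after cmd 3 (t=79): FL=W FR=S RL=S RR=W
after cmd 4 (t=90): FL=S FR=W RL=W RR=S
after cmd 5 (t=95): FL=S FR=W RL=W RR=S
after cmd 6 (t=101): FL=W FR=S RL=S RR=W
after cmd 7 (t=103): FL=W FR=S RL=S RR=W
after cmd 8 (t=121): FL=S FR=S RL=S RR=S

start t=17: FL=S FR=W RL=W RR=S
cmd 1: advance +21 → t=38, phase=(2,14,14,2) → FL=S FR=S RL=S RR=S
cmd 2: advance +18 → t=56, phase=(20,8,8,20) → FL=W FR=S RL=S RR=W
cmd 3: advance +23 → t=79, phase=(19,7,7,19) → FL=W FR=S RL=S RR=W
cmd 4: advance +11 → t=90, phase=(6,18,18,6) → FL=S FR=W RL=W RR=S
cmd 5: advance +5 → t=95, phase=(11,23,23,11) → FL=S FR=W RL=W RR=S
cmd 6: advance +6 → t=101, phase=(17,5,5,17) → FL=W FR=S RL=S RR=W
cmd 7: advance +2 → t=103, phase=(19,7,7,19) → FL=W FR=S RL=S RR=W
cmd 8: advance +18 → t=121, phase=(13,1,1,13) → FL=S FR=S RL=S RR=S


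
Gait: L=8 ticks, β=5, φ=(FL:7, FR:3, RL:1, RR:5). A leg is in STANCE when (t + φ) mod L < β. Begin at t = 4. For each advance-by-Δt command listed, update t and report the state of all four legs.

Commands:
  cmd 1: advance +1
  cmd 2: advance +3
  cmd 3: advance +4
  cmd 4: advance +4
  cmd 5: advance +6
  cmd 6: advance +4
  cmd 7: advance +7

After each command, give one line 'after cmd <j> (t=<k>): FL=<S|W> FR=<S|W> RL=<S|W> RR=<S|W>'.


start t=4: FL=S FR=W RL=W RR=S
cmd 1: advance +1 → t=5, phase=(4,0,6,2) → FL=S FR=S RL=W RR=S
cmd 2: advance +3 → t=8, phase=(7,3,1,5) → FL=W FR=S RL=S RR=W
cmd 3: advance +4 → t=12, phase=(3,7,5,1) → FL=S FR=W RL=W RR=S
cmd 4: advance +4 → t=16, phase=(7,3,1,5) → FL=W FR=S RL=S RR=W
cmd 5: advance +6 → t=22, phase=(5,1,7,3) → FL=W FR=S RL=W RR=S
cmd 6: advance +4 → t=26, phase=(1,5,3,7) → FL=S FR=W RL=S RR=W
cmd 7: advance +7 → t=33, phase=(0,4,2,6) → FL=S FR=S RL=S RR=W

after cmd 1 (t=5): FL=S FR=S RL=W RR=S
after cmd 2 (t=8): FL=W FR=S RL=S RR=W
after cmd 3 (t=12): FL=S FR=W RL=W RR=S
after cmd 4 (t=16): FL=W FR=S RL=S RR=W
after cmd 5 (t=22): FL=W FR=S RL=W RR=S
after cmd 6 (t=26): FL=S FR=W RL=S RR=W
after cmd 7 (t=33): FL=S FR=S RL=S RR=W


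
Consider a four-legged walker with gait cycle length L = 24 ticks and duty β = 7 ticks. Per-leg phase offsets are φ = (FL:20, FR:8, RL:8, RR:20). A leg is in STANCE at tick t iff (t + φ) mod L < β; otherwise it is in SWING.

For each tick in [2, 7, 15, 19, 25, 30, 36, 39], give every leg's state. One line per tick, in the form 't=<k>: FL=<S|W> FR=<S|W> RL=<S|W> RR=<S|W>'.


t=2: FL=W FR=W RL=W RR=W
t=7: FL=S FR=W RL=W RR=S
t=15: FL=W FR=W RL=W RR=W
t=19: FL=W FR=S RL=S RR=W
t=25: FL=W FR=W RL=W RR=W
t=30: FL=S FR=W RL=W RR=S
t=36: FL=W FR=W RL=W RR=W
t=39: FL=W FR=W RL=W RR=W

t=2: phase=(22,10,10,22) vs β=7 → FL=W FR=W RL=W RR=W
t=7: phase=(3,15,15,3) vs β=7 → FL=S FR=W RL=W RR=S
t=15: phase=(11,23,23,11) vs β=7 → FL=W FR=W RL=W RR=W
t=19: phase=(15,3,3,15) vs β=7 → FL=W FR=S RL=S RR=W
t=25: phase=(21,9,9,21) vs β=7 → FL=W FR=W RL=W RR=W
t=30: phase=(2,14,14,2) vs β=7 → FL=S FR=W RL=W RR=S
t=36: phase=(8,20,20,8) vs β=7 → FL=W FR=W RL=W RR=W
t=39: phase=(11,23,23,11) vs β=7 → FL=W FR=W RL=W RR=W


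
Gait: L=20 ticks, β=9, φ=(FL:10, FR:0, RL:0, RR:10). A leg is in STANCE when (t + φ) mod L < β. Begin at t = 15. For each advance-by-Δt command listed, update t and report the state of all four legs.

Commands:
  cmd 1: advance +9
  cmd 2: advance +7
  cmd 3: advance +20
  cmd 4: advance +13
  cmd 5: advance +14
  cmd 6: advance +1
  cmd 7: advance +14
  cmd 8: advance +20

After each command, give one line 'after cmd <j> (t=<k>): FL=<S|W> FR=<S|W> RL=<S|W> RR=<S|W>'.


start t=15: FL=S FR=W RL=W RR=S
cmd 1: advance +9 → t=24, phase=(14,4,4,14) → FL=W FR=S RL=S RR=W
cmd 2: advance +7 → t=31, phase=(1,11,11,1) → FL=S FR=W RL=W RR=S
cmd 3: advance +20 → t=51, phase=(1,11,11,1) → FL=S FR=W RL=W RR=S
cmd 4: advance +13 → t=64, phase=(14,4,4,14) → FL=W FR=S RL=S RR=W
cmd 5: advance +14 → t=78, phase=(8,18,18,8) → FL=S FR=W RL=W RR=S
cmd 6: advance +1 → t=79, phase=(9,19,19,9) → FL=W FR=W RL=W RR=W
cmd 7: advance +14 → t=93, phase=(3,13,13,3) → FL=S FR=W RL=W RR=S
cmd 8: advance +20 → t=113, phase=(3,13,13,3) → FL=S FR=W RL=W RR=S

after cmd 1 (t=24): FL=W FR=S RL=S RR=W
after cmd 2 (t=31): FL=S FR=W RL=W RR=S
after cmd 3 (t=51): FL=S FR=W RL=W RR=S
after cmd 4 (t=64): FL=W FR=S RL=S RR=W
after cmd 5 (t=78): FL=S FR=W RL=W RR=S
after cmd 6 (t=79): FL=W FR=W RL=W RR=W
after cmd 7 (t=93): FL=S FR=W RL=W RR=S
after cmd 8 (t=113): FL=S FR=W RL=W RR=S
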